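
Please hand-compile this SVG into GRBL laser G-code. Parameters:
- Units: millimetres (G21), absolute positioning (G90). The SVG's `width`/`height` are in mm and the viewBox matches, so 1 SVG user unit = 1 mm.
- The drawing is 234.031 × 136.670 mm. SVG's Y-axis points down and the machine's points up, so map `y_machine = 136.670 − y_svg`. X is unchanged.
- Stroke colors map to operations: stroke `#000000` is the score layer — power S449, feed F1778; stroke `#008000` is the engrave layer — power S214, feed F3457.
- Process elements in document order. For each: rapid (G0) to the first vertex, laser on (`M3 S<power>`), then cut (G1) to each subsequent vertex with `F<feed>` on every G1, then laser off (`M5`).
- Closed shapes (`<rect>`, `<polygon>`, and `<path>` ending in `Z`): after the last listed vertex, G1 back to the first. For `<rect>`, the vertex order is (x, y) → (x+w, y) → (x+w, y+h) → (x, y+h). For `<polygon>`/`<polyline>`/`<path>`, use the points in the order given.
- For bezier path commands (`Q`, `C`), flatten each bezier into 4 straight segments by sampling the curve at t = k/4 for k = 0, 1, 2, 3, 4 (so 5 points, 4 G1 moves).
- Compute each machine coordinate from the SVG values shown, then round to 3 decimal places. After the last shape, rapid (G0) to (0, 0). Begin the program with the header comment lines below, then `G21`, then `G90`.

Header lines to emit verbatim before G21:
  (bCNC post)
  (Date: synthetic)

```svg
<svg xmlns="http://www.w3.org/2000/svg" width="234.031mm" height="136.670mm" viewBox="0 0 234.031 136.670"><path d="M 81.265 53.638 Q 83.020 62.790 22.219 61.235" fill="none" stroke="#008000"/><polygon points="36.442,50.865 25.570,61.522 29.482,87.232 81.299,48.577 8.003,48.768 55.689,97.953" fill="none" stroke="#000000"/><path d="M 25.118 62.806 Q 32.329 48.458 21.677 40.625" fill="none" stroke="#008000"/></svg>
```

(bCNC post)
(Date: synthetic)
G21
G90
G0 X81.265 Y83.032
M3 S214
G1 X78.233 Y79.125 F3457
G1 X67.381 Y76.557 F3457
G1 X48.710 Y75.327 F3457
G1 X22.219 Y75.435 F3457
M5
G0 X36.442 Y85.805
M3 S449
G1 X25.570 Y75.148 F1778
G1 X29.482 Y49.438 F1778
G1 X81.299 Y88.093 F1778
G1 X8.003 Y87.902 F1778
G1 X55.689 Y38.717 F1778
G1 X36.442 Y85.805 F1778
M5
G0 X25.118 Y73.864
M3 S214
G1 X27.607 Y80.631 F3457
G1 X27.863 Y86.583 F3457
G1 X25.887 Y91.721 F3457
G1 X21.677 Y96.045 F3457
M5
G0 X0.000 Y0.000

1 u = 1 mm; y_m = 136.670 − y.

[1] `<path>` quadratic bezier, #008000→engrave S214 F3457: (81.265,83.032) → (78.233,79.125) → (67.381,76.557) → (48.710,75.327) → (22.219,75.435)

[2] `<polygon>` closed polygon, #000000→score S449 F1778: (36.442,85.805) → (25.570,75.148) → (29.482,49.438) → (81.299,88.093) → (8.003,87.902) → (55.689,38.717) → (36.442,85.805) (closed)

[3] `<path>` quadratic bezier, #008000→engrave S214 F3457: (25.118,73.864) → (27.607,80.631) → (27.863,86.583) → (25.887,91.721) → (21.677,96.045)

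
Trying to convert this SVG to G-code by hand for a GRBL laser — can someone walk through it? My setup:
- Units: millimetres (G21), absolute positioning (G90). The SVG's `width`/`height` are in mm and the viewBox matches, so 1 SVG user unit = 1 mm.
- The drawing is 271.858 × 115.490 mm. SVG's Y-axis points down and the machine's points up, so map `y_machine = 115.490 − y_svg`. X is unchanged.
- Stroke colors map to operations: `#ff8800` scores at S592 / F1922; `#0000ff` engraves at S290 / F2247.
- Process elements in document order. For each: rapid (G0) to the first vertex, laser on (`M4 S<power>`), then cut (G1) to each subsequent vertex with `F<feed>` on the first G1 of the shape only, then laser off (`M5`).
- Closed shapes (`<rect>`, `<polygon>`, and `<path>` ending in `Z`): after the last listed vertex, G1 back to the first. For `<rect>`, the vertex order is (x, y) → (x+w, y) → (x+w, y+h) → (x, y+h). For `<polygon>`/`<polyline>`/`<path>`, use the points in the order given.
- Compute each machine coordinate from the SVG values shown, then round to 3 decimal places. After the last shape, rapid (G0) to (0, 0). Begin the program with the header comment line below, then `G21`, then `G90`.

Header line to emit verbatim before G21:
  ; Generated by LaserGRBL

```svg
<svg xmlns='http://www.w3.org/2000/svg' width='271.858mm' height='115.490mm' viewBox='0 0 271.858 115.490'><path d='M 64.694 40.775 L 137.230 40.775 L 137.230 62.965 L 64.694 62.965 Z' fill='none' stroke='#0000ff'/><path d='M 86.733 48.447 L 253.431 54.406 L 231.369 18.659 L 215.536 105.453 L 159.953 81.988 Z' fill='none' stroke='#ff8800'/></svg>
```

; Generated by LaserGRBL
G21
G90
G0 X64.694 Y74.715
M4 S290
G1 X137.230 Y74.715 F2247
G1 X137.230 Y52.525
G1 X64.694 Y52.525
G1 X64.694 Y74.715
M5
G0 X86.733 Y67.043
M4 S592
G1 X253.431 Y61.084 F1922
G1 X231.369 Y96.831
G1 X215.536 Y10.037
G1 X159.953 Y33.502
G1 X86.733 Y67.043
M5
G0 X0.000 Y0.000

viewBox `0 0 271.858 115.490` with mm width/height → 1 unit = 1 mm. Flip: y_m = 115.490 − y_svg.

**Shape 1** — `<path>` rectangle, stroke `#0000ff` → engrave (S290, F2247). Machine vertices: (64.694,74.715) → (137.230,74.715) → (137.230,52.525) → (64.694,52.525) → (64.694,74.715). Closed: final G1 returns to the first vertex.

**Shape 2** — `<path>` closed polygon, stroke `#ff8800` → score (S592, F1922). Machine vertices: (86.733,67.043) → (253.431,61.084) → (231.369,96.831) → (215.536,10.037) → (159.953,33.502) → (86.733,67.043). Closed: final G1 returns to the first vertex.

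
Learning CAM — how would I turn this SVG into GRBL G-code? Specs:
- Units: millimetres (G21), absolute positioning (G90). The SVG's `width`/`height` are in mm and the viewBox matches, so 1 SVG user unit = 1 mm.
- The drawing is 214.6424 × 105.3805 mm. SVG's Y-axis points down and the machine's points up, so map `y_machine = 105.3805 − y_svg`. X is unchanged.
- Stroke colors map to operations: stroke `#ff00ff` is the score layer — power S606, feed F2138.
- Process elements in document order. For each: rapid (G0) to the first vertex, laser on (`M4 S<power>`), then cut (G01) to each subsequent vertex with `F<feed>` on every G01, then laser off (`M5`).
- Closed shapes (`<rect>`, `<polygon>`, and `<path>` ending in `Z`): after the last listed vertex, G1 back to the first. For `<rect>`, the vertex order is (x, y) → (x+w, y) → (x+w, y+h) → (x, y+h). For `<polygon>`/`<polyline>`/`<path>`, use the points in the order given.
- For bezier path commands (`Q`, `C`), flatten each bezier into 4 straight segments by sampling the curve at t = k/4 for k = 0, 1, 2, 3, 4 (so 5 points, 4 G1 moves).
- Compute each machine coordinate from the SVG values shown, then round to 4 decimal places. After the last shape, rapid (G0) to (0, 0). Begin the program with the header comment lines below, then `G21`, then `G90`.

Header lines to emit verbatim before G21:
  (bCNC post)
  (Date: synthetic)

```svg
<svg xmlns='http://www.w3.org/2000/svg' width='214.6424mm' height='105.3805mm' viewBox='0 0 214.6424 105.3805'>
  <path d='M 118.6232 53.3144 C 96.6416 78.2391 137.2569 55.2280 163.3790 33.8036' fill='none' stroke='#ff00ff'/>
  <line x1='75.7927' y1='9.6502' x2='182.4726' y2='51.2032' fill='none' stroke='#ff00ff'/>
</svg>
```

(bCNC post)
(Date: synthetic)
G21
G90
G0 X118.6232 Y52.0661
M4 S606
G01 X112.6694 Y41.5867 F2138
G01 X122.9622 Y44.4406 F2138
G01 X142.2745 Y55.9849 F2138
G01 X163.3790 Y71.5769 F2138
M5
G0 X75.7927 Y95.7303
M4 S606
G01 X182.4726 Y54.1773 F2138
M5
G0 X0.0000 Y0.0000

Since the viewBox matches the mm dimensions, user units are millimetres directly. The only transform is the Y-flip y_m = 105.3805 − y_svg.

Shape 1 is a cubic bezier drawn with `<path>`. Its stroke #ff00ff means score at S606, F2138. After flipping Y the toolpath is (118.6232,52.0661) → (112.6694,41.5867) → (122.9622,44.4406) → (142.2745,55.9849) → (163.3790,71.5769).

Shape 2 is a line segment drawn with `<line>`. Its stroke #ff00ff means score at S606, F2138. After flipping Y the toolpath is (75.7927,95.7303) → (182.4726,54.1773).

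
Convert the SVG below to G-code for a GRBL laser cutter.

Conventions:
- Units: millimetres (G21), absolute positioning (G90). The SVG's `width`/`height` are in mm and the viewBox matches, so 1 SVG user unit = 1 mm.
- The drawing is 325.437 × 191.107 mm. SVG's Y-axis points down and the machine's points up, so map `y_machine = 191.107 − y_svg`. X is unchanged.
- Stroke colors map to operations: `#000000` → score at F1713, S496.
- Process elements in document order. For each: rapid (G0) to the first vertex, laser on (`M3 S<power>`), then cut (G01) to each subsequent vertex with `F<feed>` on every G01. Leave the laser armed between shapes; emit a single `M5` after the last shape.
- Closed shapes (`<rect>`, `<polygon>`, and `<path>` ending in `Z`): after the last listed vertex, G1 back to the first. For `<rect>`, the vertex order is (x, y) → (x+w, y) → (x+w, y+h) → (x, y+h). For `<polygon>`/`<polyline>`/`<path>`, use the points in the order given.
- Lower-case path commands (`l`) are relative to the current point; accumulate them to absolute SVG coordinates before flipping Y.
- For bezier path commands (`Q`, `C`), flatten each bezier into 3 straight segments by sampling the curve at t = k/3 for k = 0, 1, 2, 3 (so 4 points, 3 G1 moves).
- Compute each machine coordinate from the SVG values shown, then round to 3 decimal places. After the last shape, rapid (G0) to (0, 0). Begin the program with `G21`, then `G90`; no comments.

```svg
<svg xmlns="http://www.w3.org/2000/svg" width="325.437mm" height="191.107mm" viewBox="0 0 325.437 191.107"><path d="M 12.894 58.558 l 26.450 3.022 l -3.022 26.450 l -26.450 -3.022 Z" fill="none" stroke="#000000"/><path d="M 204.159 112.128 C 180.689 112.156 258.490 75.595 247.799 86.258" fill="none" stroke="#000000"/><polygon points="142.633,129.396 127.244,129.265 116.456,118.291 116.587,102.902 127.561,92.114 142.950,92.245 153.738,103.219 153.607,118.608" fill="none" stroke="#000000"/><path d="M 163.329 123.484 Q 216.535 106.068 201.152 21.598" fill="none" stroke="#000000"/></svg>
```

G21
G90
G0 X12.894 Y132.549
M3 S496
G01 X39.344 Y129.527 F1713
G01 X36.322 Y103.077 F1713
G01 X9.872 Y106.099 F1713
G01 X12.894 Y132.549 F1713
G0 X204.159 Y78.979
M3 S496
G01 X207.418 Y88.043 F1713
G01 X236.021 Y102.875 F1713
G01 X247.799 Y104.849 F1713
G0 X142.633 Y61.711
M3 S496
G01 X127.244 Y61.842 F1713
G01 X116.456 Y72.816 F1713
G01 X116.587 Y88.205 F1713
G01 X127.561 Y98.993 F1713
G01 X142.950 Y98.862 F1713
G01 X153.738 Y87.888 F1713
G01 X153.607 Y72.499 F1713
G01 X142.633 Y61.711 F1713
G0 X163.329 Y67.623
M3 S496
G01 X191.179 Y86.684 F1713
G01 X203.786 Y120.646 F1713
G01 X201.152 Y169.509 F1713
M5
G0 X0.000 Y0.000

viewBox `0 0 325.437 191.107` with mm width/height → 1 unit = 1 mm. Flip: y_m = 191.107 − y_svg.

**Shape 1** — `<path>` regular polygon, stroke `#000000` → score (S496, F1713). Machine vertices: (12.894,132.549) → (39.344,129.527) → (36.322,103.077) → (9.872,106.099) → (12.894,132.549). Closed: final G1 returns to the first vertex.

**Shape 2** — `<path>` cubic bezier, stroke `#000000` → score (S496, F1713). Control points (SVG): P0=(204.159,112.128), P1=(180.689,112.156), P2=(258.490,75.595), P3=(247.799,86.258); sampled at t=k/3. Machine vertices: (204.159,78.979) → (207.418,88.043) → (236.021,102.875) → (247.799,104.849). Open path.

**Shape 3** — `<polygon>` regular polygon, stroke `#000000` → score (S496, F1713). Machine vertices: (142.633,61.711) → (127.244,61.842) → (116.456,72.816) → (116.587,88.205) → (127.561,98.993) → (142.950,98.862) → (153.738,87.888) → (153.607,72.499) → (142.633,61.711). Closed: final G1 returns to the first vertex.

**Shape 4** — `<path>` quadratic bezier, stroke `#000000` → score (S496, F1713). Control points (SVG): P0=(163.329,123.484), P1=(216.535,106.068), P2=(201.152,21.598); sampled at t=k/3. Machine vertices: (163.329,67.623) → (191.179,86.684) → (203.786,120.646) → (201.152,169.509). Open path.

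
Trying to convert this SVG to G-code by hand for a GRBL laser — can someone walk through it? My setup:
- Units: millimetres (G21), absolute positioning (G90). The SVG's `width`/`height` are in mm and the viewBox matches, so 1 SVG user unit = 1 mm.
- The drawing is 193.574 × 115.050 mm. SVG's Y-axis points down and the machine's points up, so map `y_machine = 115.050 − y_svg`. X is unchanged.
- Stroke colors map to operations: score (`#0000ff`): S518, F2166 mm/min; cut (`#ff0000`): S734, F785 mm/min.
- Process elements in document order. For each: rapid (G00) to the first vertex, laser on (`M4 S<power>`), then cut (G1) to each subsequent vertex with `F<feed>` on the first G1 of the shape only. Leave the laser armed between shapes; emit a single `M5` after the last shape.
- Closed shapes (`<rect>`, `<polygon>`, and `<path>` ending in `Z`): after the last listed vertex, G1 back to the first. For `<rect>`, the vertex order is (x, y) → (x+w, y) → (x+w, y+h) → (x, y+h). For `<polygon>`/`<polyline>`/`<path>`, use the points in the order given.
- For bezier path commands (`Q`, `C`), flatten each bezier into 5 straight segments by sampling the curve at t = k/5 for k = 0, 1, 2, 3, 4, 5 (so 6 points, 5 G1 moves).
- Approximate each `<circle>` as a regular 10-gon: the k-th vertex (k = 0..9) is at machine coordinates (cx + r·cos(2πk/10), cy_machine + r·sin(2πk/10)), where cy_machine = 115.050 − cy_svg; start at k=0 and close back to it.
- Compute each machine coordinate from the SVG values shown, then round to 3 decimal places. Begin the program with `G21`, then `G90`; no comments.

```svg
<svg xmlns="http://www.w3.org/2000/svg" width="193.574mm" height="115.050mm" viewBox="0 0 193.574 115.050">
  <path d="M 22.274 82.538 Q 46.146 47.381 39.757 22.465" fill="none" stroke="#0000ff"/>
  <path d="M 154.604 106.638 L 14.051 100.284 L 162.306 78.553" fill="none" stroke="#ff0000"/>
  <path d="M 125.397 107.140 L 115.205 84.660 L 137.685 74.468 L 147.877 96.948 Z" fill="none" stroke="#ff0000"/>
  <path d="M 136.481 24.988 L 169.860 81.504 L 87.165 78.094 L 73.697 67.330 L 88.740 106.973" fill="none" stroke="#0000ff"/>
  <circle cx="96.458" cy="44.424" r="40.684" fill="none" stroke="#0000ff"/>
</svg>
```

Since the viewBox matches the mm dimensions, user units are millimetres directly. The only transform is the Y-flip y_m = 115.050 − y_svg.

Shape 1 is a quadratic bezier drawn with `<path>`. Its stroke #0000ff means score at S518, F2166. After flipping Y the toolpath is (22.274,32.512) → (30.612,46.165) → (36.530,58.999) → (40.026,71.014) → (41.102,82.209) → (39.757,92.585).

Shape 2 is a open polyline drawn with `<path>`. Its stroke #ff0000 means cut at S734, F785. After flipping Y the toolpath is (154.604,8.412) → (14.051,14.766) → (162.306,36.497).

Shape 3 is a regular polygon drawn with `<path>`. Its stroke #ff0000 means cut at S734, F785. After flipping Y the toolpath is (125.397,7.910) → (115.205,30.390) → (137.685,40.582) → (147.877,18.102) → (125.397,7.910), returning to the start.

Shape 4 is a open polyline drawn with `<path>`. Its stroke #0000ff means score at S518, F2166. After flipping Y the toolpath is (136.481,90.062) → (169.860,33.546) → (87.165,36.956) → (73.697,47.720) → (88.740,8.077).

Shape 5 is a circle drawn with `<circle>`. Its stroke #0000ff means score at S518, F2166. After flipping Y the toolpath is (137.142,70.626) → (129.372,94.539) → (109.030,109.319) → (83.886,109.319) → (63.544,94.539) → (55.774,70.626) → (63.544,46.713) → (83.886,31.933) → (109.030,31.933) → (129.372,46.713) → (137.142,70.626), returning to the start.

G21
G90
G00 X22.274 Y32.512
M4 S518
G1 X30.612 Y46.165 F2166
G1 X36.530 Y58.999
G1 X40.026 Y71.014
G1 X41.102 Y82.209
G1 X39.757 Y92.585
G00 X154.604 Y8.412
M4 S734
G1 X14.051 Y14.766 F785
G1 X162.306 Y36.497
G00 X125.397 Y7.910
M4 S734
G1 X115.205 Y30.390 F785
G1 X137.685 Y40.582
G1 X147.877 Y18.102
G1 X125.397 Y7.910
G00 X136.481 Y90.062
M4 S518
G1 X169.860 Y33.546 F2166
G1 X87.165 Y36.956
G1 X73.697 Y47.720
G1 X88.740 Y8.077
G00 X137.142 Y70.626
M4 S518
G1 X129.372 Y94.539 F2166
G1 X109.030 Y109.319
G1 X83.886 Y109.319
G1 X63.544 Y94.539
G1 X55.774 Y70.626
G1 X63.544 Y46.713
G1 X83.886 Y31.933
G1 X109.030 Y31.933
G1 X129.372 Y46.713
G1 X137.142 Y70.626
M5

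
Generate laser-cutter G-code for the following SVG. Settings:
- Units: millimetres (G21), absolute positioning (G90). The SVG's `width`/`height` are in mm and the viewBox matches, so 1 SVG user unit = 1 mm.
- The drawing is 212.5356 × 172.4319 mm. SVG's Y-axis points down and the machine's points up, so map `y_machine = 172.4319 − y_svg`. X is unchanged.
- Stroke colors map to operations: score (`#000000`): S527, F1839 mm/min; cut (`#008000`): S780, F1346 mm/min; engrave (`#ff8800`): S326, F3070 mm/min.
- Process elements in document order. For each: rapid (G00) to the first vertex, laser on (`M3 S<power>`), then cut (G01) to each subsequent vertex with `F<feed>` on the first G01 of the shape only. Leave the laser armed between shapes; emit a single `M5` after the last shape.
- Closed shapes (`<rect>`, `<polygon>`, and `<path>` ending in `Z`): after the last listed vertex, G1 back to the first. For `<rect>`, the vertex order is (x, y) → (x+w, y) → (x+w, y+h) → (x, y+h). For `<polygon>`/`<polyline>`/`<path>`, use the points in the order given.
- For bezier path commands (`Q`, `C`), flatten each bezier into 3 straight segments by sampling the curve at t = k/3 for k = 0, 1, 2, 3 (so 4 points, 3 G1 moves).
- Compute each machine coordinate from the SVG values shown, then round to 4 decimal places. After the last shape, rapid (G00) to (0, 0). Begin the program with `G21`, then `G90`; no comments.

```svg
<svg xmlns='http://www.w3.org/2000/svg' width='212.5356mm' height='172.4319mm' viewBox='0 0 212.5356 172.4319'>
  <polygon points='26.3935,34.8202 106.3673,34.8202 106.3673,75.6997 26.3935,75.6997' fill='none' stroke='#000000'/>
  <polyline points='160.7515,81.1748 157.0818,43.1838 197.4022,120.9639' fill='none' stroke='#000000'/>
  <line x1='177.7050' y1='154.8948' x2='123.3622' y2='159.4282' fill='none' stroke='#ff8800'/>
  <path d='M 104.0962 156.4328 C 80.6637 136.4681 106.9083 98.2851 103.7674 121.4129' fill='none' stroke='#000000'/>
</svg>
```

Since the viewBox matches the mm dimensions, user units are millimetres directly. The only transform is the Y-flip y_m = 172.4319 − y_svg.

Shape 1 is a rectangle drawn with `<polygon>`. Its stroke #000000 means score at S527, F1839. After flipping Y the toolpath is (26.3935,137.6117) → (106.3673,137.6117) → (106.3673,96.7322) → (26.3935,96.7322) → (26.3935,137.6117), returning to the start.

Shape 2 is a open polyline drawn with `<polyline>`. Its stroke #000000 means score at S527, F1839. After flipping Y the toolpath is (160.7515,91.2571) → (157.0818,129.2481) → (197.4022,51.4680).

Shape 3 is a line segment drawn with `<line>`. Its stroke #ff8800 means engrave at S326, F3070. After flipping Y the toolpath is (177.7050,17.5371) → (123.3622,13.0037).

Shape 4 is a cubic bezier drawn with `<path>`. Its stroke #000000 means score at S527, F1839. After flipping Y the toolpath is (104.0962,15.9991) → (94.2945,39.0910) → (100.0414,56.6554) → (103.7674,51.0190).

G21
G90
G00 X26.3935 Y137.6117
M3 S527
G01 X106.3673 Y137.6117 F1839
G01 X106.3673 Y96.7322
G01 X26.3935 Y96.7322
G01 X26.3935 Y137.6117
G00 X160.7515 Y91.2571
M3 S527
G01 X157.0818 Y129.2481 F1839
G01 X197.4022 Y51.4680
G00 X177.7050 Y17.5371
M3 S326
G01 X123.3622 Y13.0037 F3070
G00 X104.0962 Y15.9991
M3 S527
G01 X94.2945 Y39.0910 F1839
G01 X100.0414 Y56.6554
G01 X103.7674 Y51.0190
M5
G00 X0.0000 Y0.0000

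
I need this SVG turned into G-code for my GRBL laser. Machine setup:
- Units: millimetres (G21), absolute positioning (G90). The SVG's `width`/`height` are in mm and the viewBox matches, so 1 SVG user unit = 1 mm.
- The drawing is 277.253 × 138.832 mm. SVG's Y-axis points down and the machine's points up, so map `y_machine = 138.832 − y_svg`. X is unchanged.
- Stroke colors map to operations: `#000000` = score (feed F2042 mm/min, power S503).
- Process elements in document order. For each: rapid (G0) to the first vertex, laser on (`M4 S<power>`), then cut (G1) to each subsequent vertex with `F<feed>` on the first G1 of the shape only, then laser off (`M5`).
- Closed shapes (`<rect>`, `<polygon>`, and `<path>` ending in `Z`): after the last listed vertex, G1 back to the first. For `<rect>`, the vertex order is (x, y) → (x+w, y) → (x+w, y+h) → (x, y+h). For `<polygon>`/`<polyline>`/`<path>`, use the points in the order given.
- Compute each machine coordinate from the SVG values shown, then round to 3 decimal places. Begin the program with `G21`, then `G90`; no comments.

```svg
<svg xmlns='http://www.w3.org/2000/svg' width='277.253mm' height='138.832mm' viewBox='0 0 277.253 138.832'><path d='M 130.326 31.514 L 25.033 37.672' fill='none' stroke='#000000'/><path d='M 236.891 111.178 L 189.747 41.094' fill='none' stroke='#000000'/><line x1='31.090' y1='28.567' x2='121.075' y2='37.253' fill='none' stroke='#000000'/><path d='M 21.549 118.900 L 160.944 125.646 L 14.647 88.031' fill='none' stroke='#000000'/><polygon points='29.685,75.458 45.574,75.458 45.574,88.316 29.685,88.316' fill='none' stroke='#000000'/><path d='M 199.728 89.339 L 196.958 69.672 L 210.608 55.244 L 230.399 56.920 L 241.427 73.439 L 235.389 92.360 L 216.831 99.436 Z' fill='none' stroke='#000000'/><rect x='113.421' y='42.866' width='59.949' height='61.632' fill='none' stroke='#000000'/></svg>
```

Since the viewBox matches the mm dimensions, user units are millimetres directly. The only transform is the Y-flip y_m = 138.832 − y_svg.

Shape 1 is a line segment drawn with `<path>`. Its stroke #000000 means score at S503, F2042. After flipping Y the toolpath is (130.326,107.318) → (25.033,101.160).

Shape 2 is a line segment drawn with `<path>`. Its stroke #000000 means score at S503, F2042. After flipping Y the toolpath is (236.891,27.654) → (189.747,97.738).

Shape 3 is a line segment drawn with `<line>`. Its stroke #000000 means score at S503, F2042. After flipping Y the toolpath is (31.090,110.265) → (121.075,101.579).

Shape 4 is a open polyline drawn with `<path>`. Its stroke #000000 means score at S503, F2042. After flipping Y the toolpath is (21.549,19.932) → (160.944,13.186) → (14.647,50.801).

Shape 5 is a rectangle drawn with `<polygon>`. Its stroke #000000 means score at S503, F2042. After flipping Y the toolpath is (29.685,63.374) → (45.574,63.374) → (45.574,50.516) → (29.685,50.516) → (29.685,63.374), returning to the start.

Shape 6 is a regular polygon drawn with `<path>`. Its stroke #000000 means score at S503, F2042. After flipping Y the toolpath is (199.728,49.493) → (196.958,69.160) → (210.608,83.588) → (230.399,81.912) → (241.427,65.393) → (235.389,46.472) → (216.831,39.396) → (199.728,49.493), returning to the start.

Shape 7 is a rectangle drawn with `<rect>`. Its stroke #000000 means score at S503, F2042. After flipping Y the toolpath is (113.421,95.966) → (173.370,95.966) → (173.370,34.334) → (113.421,34.334) → (113.421,95.966), returning to the start.

G21
G90
G0 X130.326 Y107.318
M4 S503
G1 X25.033 Y101.160 F2042
M5
G0 X236.891 Y27.654
M4 S503
G1 X189.747 Y97.738 F2042
M5
G0 X31.090 Y110.265
M4 S503
G1 X121.075 Y101.579 F2042
M5
G0 X21.549 Y19.932
M4 S503
G1 X160.944 Y13.186 F2042
G1 X14.647 Y50.801
M5
G0 X29.685 Y63.374
M4 S503
G1 X45.574 Y63.374 F2042
G1 X45.574 Y50.516
G1 X29.685 Y50.516
G1 X29.685 Y63.374
M5
G0 X199.728 Y49.493
M4 S503
G1 X196.958 Y69.160 F2042
G1 X210.608 Y83.588
G1 X230.399 Y81.912
G1 X241.427 Y65.393
G1 X235.389 Y46.472
G1 X216.831 Y39.396
G1 X199.728 Y49.493
M5
G0 X113.421 Y95.966
M4 S503
G1 X173.370 Y95.966 F2042
G1 X173.370 Y34.334
G1 X113.421 Y34.334
G1 X113.421 Y95.966
M5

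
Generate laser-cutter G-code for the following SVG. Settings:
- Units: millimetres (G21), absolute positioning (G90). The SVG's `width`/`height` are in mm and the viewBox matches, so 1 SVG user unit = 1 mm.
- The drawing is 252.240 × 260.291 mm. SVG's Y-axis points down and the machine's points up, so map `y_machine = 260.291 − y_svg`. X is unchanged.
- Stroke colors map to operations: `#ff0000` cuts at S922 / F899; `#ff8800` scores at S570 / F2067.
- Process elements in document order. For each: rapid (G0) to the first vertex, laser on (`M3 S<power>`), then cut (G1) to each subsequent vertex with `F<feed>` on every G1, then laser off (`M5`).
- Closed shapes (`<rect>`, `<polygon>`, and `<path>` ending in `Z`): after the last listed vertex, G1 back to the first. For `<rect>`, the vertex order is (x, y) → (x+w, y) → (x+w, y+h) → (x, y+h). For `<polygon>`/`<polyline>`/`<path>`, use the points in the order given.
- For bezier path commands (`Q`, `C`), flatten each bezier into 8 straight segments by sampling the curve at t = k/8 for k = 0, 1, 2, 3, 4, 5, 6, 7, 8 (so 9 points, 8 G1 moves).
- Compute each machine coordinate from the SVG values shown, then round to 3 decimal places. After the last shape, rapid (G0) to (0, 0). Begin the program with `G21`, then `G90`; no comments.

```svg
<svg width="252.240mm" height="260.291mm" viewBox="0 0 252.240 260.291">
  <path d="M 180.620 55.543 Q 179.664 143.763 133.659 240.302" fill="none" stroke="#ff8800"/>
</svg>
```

viewBox `0 0 252.240 260.291` with mm width/height → 1 unit = 1 mm. Flip: y_m = 260.291 − y_svg.

**Shape 1** — `<path>` quadratic bezier, stroke `#ff8800` → score (S570, F2067). Control points (SVG): P0=(180.620,55.543), P1=(179.664,143.763), P2=(133.659,240.302); sampled at t=k/8. Machine vertices: (180.620,204.748) → (179.677,182.563) → (177.326,160.118) → (173.568,137.413) → (168.402,114.448) → (161.828,91.223) → (153.846,67.739) → (144.456,43.994) → (133.659,19.989). Open path.

G21
G90
G0 X180.620 Y204.748
M3 S570
G1 X179.677 Y182.563 F2067
G1 X177.326 Y160.118 F2067
G1 X173.568 Y137.413 F2067
G1 X168.402 Y114.448 F2067
G1 X161.828 Y91.223 F2067
G1 X153.846 Y67.739 F2067
G1 X144.456 Y43.994 F2067
G1 X133.659 Y19.989 F2067
M5
G0 X0.000 Y0.000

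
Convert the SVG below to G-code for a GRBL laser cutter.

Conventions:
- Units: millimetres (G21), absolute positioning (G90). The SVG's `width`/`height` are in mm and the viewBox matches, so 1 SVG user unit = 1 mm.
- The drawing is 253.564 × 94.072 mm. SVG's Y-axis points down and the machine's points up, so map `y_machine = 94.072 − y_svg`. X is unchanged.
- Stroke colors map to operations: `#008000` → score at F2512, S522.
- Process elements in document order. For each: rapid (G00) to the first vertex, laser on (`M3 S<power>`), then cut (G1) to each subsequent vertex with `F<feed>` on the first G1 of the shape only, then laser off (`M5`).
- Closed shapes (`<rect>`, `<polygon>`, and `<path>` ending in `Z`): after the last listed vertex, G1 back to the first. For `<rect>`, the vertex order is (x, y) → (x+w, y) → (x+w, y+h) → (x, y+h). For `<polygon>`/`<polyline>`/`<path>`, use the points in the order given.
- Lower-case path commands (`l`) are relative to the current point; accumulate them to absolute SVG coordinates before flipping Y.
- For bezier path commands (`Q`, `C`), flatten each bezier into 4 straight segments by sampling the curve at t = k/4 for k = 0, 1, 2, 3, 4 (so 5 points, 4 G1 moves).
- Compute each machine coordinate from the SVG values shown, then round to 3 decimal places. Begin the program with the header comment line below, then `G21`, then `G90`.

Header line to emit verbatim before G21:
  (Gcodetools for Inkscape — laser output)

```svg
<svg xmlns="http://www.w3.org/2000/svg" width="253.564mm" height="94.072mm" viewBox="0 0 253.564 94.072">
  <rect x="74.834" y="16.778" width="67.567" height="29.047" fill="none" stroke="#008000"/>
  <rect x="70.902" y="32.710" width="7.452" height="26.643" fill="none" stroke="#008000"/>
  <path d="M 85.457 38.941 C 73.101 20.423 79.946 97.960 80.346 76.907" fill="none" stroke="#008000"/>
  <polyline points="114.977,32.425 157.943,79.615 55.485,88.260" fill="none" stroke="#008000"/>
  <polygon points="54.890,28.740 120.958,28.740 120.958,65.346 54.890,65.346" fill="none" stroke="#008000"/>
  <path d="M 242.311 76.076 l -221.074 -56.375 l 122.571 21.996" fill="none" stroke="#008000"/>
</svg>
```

viewBox `0 0 253.564 94.072` with mm width/height → 1 unit = 1 mm. Flip: y_m = 94.072 − y_svg.

**Shape 1** — `<rect>` rectangle, stroke `#008000` → score (S522, F2512). Machine vertices: (74.834,77.294) → (142.401,77.294) → (142.401,48.247) → (74.834,48.247) → (74.834,77.294). Closed: final G1 returns to the first vertex.

**Shape 2** — `<rect>` rectangle, stroke `#008000` → score (S522, F2512). Machine vertices: (70.902,61.362) → (78.354,61.362) → (78.354,34.719) → (70.902,34.719) → (70.902,61.362). Closed: final G1 returns to the first vertex.

**Shape 3** — `<path>` cubic bezier, stroke `#008000` → score (S522, F2512). Control points (SVG): P0=(85.457,38.941), P1=(73.101,20.423), P2=(79.946,97.960), P3=(80.346,76.907); sampled at t=k/4. Machine vertices: (85.457,55.131) → (79.389,54.051) → (78.118,35.197) → (79.238,16.820) → (80.346,17.165). Open path.

**Shape 4** — `<polyline>` open polyline, stroke `#008000` → score (S522, F2512). Machine vertices: (114.977,61.647) → (157.943,14.457) → (55.485,5.812). Open path.

**Shape 5** — `<polygon>` rectangle, stroke `#008000` → score (S522, F2512). Machine vertices: (54.890,65.332) → (120.958,65.332) → (120.958,28.726) → (54.890,28.726) → (54.890,65.332). Closed: final G1 returns to the first vertex.

**Shape 6** — `<path>` open polyline, stroke `#008000` → score (S522, F2512). Machine vertices: (242.311,17.996) → (21.237,74.371) → (143.808,52.375). Open path.

(Gcodetools for Inkscape — laser output)
G21
G90
G00 X74.834 Y77.294
M3 S522
G1 X142.401 Y77.294 F2512
G1 X142.401 Y48.247
G1 X74.834 Y48.247
G1 X74.834 Y77.294
M5
G00 X70.902 Y61.362
M3 S522
G1 X78.354 Y61.362 F2512
G1 X78.354 Y34.719
G1 X70.902 Y34.719
G1 X70.902 Y61.362
M5
G00 X85.457 Y55.131
M3 S522
G1 X79.389 Y54.051 F2512
G1 X78.118 Y35.197
G1 X79.238 Y16.820
G1 X80.346 Y17.165
M5
G00 X114.977 Y61.647
M3 S522
G1 X157.943 Y14.457 F2512
G1 X55.485 Y5.812
M5
G00 X54.890 Y65.332
M3 S522
G1 X120.958 Y65.332 F2512
G1 X120.958 Y28.726
G1 X54.890 Y28.726
G1 X54.890 Y65.332
M5
G00 X242.311 Y17.996
M3 S522
G1 X21.237 Y74.371 F2512
G1 X143.808 Y52.375
M5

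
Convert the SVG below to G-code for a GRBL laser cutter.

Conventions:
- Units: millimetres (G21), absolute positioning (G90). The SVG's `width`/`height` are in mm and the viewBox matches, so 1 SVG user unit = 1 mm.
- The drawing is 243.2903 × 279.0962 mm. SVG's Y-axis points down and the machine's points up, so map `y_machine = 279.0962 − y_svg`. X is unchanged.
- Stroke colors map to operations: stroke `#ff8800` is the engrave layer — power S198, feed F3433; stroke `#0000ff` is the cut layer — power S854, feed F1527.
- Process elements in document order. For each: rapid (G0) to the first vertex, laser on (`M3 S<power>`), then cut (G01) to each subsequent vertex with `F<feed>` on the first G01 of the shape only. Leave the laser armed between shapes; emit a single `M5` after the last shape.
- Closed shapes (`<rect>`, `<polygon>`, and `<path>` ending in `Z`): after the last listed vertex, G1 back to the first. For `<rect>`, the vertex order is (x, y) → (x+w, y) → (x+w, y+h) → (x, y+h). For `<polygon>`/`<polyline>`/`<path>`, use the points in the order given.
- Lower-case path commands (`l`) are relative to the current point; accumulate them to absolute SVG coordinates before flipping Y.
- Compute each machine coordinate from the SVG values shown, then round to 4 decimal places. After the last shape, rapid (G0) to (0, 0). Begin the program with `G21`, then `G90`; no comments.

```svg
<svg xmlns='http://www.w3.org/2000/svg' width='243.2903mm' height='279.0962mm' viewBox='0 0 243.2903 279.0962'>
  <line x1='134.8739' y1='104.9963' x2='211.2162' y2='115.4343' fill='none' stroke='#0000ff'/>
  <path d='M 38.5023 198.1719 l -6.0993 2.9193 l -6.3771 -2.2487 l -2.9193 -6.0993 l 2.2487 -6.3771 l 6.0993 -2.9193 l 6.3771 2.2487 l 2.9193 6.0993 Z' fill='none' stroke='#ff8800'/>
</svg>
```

G21
G90
G0 X134.8739 Y174.0999
M3 S854
G01 X211.2162 Y163.6619 F1527
G0 X38.5023 Y80.9243
M3 S198
G01 X32.4030 Y78.0050 F3433
G01 X26.0259 Y80.2537
G01 X23.1066 Y86.3530
G01 X25.3553 Y92.7301
G01 X31.4546 Y95.6494
G01 X37.8317 Y93.4007
G01 X40.7510 Y87.3014
G01 X38.5023 Y80.9243
M5
G0 X0.0000 Y0.0000

1 u = 1 mm; y_m = 279.0962 − y.

[1] `<line>` line segment, #0000ff→cut S854 F1527: (134.8739,174.0999) → (211.2162,163.6619)

[2] `<path>` regular polygon, #ff8800→engrave S198 F3433: (38.5023,80.9243) → (32.4030,78.0050) → (26.0259,80.2537) → (23.1066,86.3530) → (25.3553,92.7301) → (31.4546,95.6494) → (37.8317,93.4007) → (40.7510,87.3014) → (38.5023,80.9243) (closed)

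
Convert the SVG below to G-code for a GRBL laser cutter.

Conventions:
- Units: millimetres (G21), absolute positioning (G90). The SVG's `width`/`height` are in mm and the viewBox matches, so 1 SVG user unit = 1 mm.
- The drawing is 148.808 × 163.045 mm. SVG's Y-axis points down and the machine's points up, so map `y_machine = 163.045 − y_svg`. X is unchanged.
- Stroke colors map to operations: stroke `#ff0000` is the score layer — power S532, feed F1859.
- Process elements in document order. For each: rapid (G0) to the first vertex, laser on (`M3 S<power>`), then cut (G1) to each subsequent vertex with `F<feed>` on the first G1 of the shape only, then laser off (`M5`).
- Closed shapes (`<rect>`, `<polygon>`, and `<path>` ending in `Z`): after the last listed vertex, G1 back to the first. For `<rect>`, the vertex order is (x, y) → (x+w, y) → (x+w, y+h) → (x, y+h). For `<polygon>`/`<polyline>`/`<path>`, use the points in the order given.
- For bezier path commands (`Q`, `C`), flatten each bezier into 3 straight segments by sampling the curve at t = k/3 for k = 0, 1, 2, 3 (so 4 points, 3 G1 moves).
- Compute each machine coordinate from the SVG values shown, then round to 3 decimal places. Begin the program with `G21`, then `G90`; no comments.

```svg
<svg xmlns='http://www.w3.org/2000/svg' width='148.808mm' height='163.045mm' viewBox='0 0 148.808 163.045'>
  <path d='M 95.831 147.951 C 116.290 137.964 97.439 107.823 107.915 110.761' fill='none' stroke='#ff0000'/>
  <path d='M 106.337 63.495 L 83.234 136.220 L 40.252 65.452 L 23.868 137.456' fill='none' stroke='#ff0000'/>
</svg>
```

viewBox `0 0 148.808 163.045` with mm width/height → 1 unit = 1 mm. Flip: y_m = 163.045 − y_svg.

**Shape 1** — `<path>` cubic bezier, stroke `#ff0000` → score (S532, F1859). Control points (SVG): P0=(95.831,147.951), P1=(116.290,137.964), P2=(97.439,107.823), P3=(107.915,110.761); sampled at t=k/3. Machine vertices: (95.831,15.094) → (105.729,29.827) → (104.673,46.167) → (107.915,52.284). Open path.

**Shape 2** — `<path>` open polyline, stroke `#ff0000` → score (S532, F1859). Machine vertices: (106.337,99.550) → (83.234,26.825) → (40.252,97.593) → (23.868,25.589). Open path.

G21
G90
G0 X95.831 Y15.094
M3 S532
G1 X105.729 Y29.827 F1859
G1 X104.673 Y46.167
G1 X107.915 Y52.284
M5
G0 X106.337 Y99.550
M3 S532
G1 X83.234 Y26.825 F1859
G1 X40.252 Y97.593
G1 X23.868 Y25.589
M5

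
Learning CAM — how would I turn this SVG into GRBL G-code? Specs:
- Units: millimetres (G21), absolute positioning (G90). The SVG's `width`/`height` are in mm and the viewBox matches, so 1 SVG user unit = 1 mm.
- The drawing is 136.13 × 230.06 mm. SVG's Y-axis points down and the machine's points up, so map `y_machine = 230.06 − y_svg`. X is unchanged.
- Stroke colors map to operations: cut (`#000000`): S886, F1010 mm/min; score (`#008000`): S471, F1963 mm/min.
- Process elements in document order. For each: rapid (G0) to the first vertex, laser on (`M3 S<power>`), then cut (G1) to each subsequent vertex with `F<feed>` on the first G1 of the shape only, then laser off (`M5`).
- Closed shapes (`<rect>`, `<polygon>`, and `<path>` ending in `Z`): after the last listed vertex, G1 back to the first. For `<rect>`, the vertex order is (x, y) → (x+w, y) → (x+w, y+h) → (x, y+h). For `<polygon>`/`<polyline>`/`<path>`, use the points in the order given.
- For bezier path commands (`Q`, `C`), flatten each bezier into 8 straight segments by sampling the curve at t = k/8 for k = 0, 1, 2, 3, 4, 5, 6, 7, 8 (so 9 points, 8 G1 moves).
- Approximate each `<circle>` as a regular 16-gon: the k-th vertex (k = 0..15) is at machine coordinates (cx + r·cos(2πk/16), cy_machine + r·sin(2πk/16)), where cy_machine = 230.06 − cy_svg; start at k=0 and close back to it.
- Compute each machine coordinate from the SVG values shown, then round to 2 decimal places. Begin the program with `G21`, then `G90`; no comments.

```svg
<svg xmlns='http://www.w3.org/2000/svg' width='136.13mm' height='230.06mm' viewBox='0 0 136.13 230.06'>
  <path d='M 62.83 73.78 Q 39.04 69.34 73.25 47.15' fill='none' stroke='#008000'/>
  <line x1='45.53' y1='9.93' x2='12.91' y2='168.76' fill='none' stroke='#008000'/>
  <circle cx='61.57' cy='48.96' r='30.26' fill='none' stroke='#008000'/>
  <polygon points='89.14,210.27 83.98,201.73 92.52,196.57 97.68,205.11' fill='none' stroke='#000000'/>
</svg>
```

Since the viewBox matches the mm dimensions, user units are millimetres directly. The only transform is the Y-flip y_m = 230.06 − y_svg.

Shape 1 is a quadratic bezier drawn with `<path>`. Its stroke #008000 means score at S471, F1963. After flipping Y the toolpath is (62.83,156.28) → (57.79,157.67) → (54.56,159.61) → (53.14,162.11) → (53.54,165.16) → (55.75,168.76) → (59.77,172.92) → (65.60,177.64) → (73.25,182.91).

Shape 2 is a line segment drawn with `<line>`. Its stroke #008000 means score at S471, F1963. After flipping Y the toolpath is (45.53,220.13) → (12.91,61.30).

Shape 3 is a circle drawn with `<circle>`. Its stroke #008000 means score at S471, F1963. After flipping Y the toolpath is (91.83,181.10) → (89.53,192.68) → (82.97,202.50) → (73.15,209.06) → (61.57,211.36) → (49.99,209.06) → (40.17,202.50) → (33.61,192.68) → (31.31,181.10) → (33.61,169.52) → (40.17,159.70) → (49.99,153.14) → (61.57,150.84) → (73.15,153.14) → (82.97,159.70) → (89.53,169.52) → (91.83,181.10), returning to the start.

Shape 4 is a regular polygon drawn with `<polygon>`. Its stroke #000000 means cut at S886, F1010. After flipping Y the toolpath is (89.14,19.79) → (83.98,28.33) → (92.52,33.49) → (97.68,24.95) → (89.14,19.79), returning to the start.

G21
G90
G0 X62.83 Y156.28
M3 S471
G1 X57.79 Y157.67 F1963
G1 X54.56 Y159.61
G1 X53.14 Y162.11
G1 X53.54 Y165.16
G1 X55.75 Y168.76
G1 X59.77 Y172.92
G1 X65.60 Y177.64
G1 X73.25 Y182.91
M5
G0 X45.53 Y220.13
M3 S471
G1 X12.91 Y61.30 F1963
M5
G0 X91.83 Y181.10
M3 S471
G1 X89.53 Y192.68 F1963
G1 X82.97 Y202.50
G1 X73.15 Y209.06
G1 X61.57 Y211.36
G1 X49.99 Y209.06
G1 X40.17 Y202.50
G1 X33.61 Y192.68
G1 X31.31 Y181.10
G1 X33.61 Y169.52
G1 X40.17 Y159.70
G1 X49.99 Y153.14
G1 X61.57 Y150.84
G1 X73.15 Y153.14
G1 X82.97 Y159.70
G1 X89.53 Y169.52
G1 X91.83 Y181.10
M5
G0 X89.14 Y19.79
M3 S886
G1 X83.98 Y28.33 F1010
G1 X92.52 Y33.49
G1 X97.68 Y24.95
G1 X89.14 Y19.79
M5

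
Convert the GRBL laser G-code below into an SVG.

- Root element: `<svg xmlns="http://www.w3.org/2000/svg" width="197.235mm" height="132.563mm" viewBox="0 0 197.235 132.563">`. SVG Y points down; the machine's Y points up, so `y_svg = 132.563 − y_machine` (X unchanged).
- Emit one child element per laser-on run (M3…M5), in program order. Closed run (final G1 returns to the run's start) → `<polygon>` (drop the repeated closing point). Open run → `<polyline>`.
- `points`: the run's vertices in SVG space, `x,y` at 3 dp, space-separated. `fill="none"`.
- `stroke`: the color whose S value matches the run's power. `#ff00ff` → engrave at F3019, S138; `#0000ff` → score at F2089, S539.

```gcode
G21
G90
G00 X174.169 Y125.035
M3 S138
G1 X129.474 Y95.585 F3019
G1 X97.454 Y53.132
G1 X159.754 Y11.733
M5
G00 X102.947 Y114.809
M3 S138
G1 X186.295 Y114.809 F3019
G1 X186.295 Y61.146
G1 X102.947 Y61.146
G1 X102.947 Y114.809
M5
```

<svg xmlns="http://www.w3.org/2000/svg" width="197.235mm" height="132.563mm" viewBox="0 0 197.235 132.563">
  <polyline points="174.169,7.528 129.474,36.978 97.454,79.431 159.754,120.830" fill="none" stroke="#ff00ff"/>
  <polygon points="102.947,17.754 186.295,17.754 186.295,71.417 102.947,71.417" fill="none" stroke="#ff00ff"/>
</svg>

Each laser-on run becomes one SVG element. Flip Y back into SVG space with y_svg = 132.563 − y_machine. Every run uses S138, so all elements get stroke `#ff00ff` (engrave).

Run 1: The run is open, so emit a `<polyline>` with points (Y-flipped): 174.169,7.528 129.474,36.978 97.454,79.431 159.754,120.830.

Run 2: The run returns to its start, so emit a `<polygon>` with points (Y-flipped): 102.947,17.754 186.295,17.754 186.295,71.417 102.947,71.417.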